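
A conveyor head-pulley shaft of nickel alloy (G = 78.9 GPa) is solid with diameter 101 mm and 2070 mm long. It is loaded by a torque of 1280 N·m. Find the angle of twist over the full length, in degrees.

J = πd⁴/32 = π(0.101)⁴/32 = 1.022×10^-5 m⁴.
θ = T·L/(G·J) = 1280 × 2.07 / (78.9×10⁹ × 1.022×10^-5) = 3.287×10^-3 rad.

0.188°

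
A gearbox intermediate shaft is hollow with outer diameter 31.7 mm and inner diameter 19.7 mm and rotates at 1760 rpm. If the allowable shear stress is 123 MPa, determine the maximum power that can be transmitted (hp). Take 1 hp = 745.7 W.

J = π(d_o⁴ − d_i⁴)/32 = π(0.0317⁴ − 0.0197⁴)/32 = 8.435×10^-8 m⁴.
T_max = τ_allow·J/r = 1.23×10^8 × 8.435×10^-8 / 0.0158 = 654.6 N·m.
ω = 2π·1760/60 = 184.3 rad/s, so P_max = T_max·ω = 1.206×10^5 W.

162 hp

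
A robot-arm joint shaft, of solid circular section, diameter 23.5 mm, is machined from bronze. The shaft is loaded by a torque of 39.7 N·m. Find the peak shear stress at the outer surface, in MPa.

15.6 MPa

J = πd⁴/32 = π(0.0235)⁴/32 = 2.994×10^-8 m⁴.
τ_max = T·r/J = 39.70 × 0.0118 / 2.994×10^-8 = 1.558×10^7 Pa.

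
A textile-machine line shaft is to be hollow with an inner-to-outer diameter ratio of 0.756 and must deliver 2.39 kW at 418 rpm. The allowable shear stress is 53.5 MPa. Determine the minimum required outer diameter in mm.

19.8 mm

ω = 2π·418/60 = 43.77 rad/s, so T = P/ω = 2.39×10³ / 43.77 = 54.60 N·m.
For a hollow shaft with d_i/d_o = 0.756: τ_max = 16T/(π d_o³ (1−k⁴)), so d_o = [16T/(π τ_allow (1−k⁴))]^(1/3) = [16·54.60/(π·5.35×10^7·0.6733)]^(1/3) = 0.01976 m.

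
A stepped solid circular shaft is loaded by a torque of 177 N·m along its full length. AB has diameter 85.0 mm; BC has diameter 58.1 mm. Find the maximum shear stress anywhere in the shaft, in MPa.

Under the same torque, τ_max = 16T/(πd³) is largest where d is smallest — segment BC (d = 58.1 mm).
τ_max = 16·177.0/(π·(0.0581)³) = 4.596×10^6 Pa.

4.60 MPa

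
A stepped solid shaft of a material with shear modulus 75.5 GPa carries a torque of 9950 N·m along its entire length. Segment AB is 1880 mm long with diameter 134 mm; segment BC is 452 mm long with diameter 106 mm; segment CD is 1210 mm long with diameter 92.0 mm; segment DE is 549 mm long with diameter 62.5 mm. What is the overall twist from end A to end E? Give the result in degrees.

4.79°

J_AB = π(0.134)⁴/32 = 3.17×10^-5 m⁴; J_BC = π(0.106)⁴/32 = 1.24×10^-5 m⁴; J_CD = π(0.0920)⁴/32 = 7.03×10^-6 m⁴; J_DE = π(0.0625)⁴/32 = 1.50×10^-6 m⁴.
θ = (T/G)·Σ L_i/J_i = (9950/75.5×10⁹)·(1.88/3.17×10^-5 + 0.452/1.24×10^-5 + 1.21/7.03×10^-6 + 0.549/1.50×10^-6) = 0.08360 rad.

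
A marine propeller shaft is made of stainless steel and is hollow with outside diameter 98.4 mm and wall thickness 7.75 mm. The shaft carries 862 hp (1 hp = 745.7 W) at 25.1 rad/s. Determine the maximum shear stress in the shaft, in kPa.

276000 kPa

ω = 25.1 rad/s, so T = P/ω = 862×745.7 / 25.10 = 25610 N·m.
J = π(d_o⁴ − d_i⁴)/32 = π(0.0984⁴ − 0.0829⁴)/32 = 4.567×10^-6 m⁴.
τ_max = T·r/J = 25610 × 0.0492 / 4.567×10^-6 = 2.759×10^8 Pa.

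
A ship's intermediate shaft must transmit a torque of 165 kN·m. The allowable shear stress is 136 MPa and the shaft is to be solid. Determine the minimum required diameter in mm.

184 mm

For a solid shaft τ_max = 16T/(πd³), so d = (16T/(π τ_allow))^(1/3) = (16·165000/(π·1.36×10^8))^(1/3) = 0.1835 m.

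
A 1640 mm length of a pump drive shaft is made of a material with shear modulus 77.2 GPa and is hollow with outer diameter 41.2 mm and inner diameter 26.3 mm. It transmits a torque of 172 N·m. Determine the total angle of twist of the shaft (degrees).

J = π(d_o⁴ − d_i⁴)/32 = π(0.0412⁴ − 0.0263⁴)/32 = 2.359×10^-7 m⁴.
θ = T·L/(G·J) = 172.0 × 1.64 / (77.2×10⁹ × 2.359×10^-7) = 0.01549 rad.

0.887°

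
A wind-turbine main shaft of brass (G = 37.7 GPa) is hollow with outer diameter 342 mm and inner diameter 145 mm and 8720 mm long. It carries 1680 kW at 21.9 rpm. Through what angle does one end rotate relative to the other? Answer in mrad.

ω = 2π·21.9/60 = 2.293 rad/s, so T = P/ω = 1680×10³ / 2.293 = 732500 N·m.
J = π(d_o⁴ − d_i⁴)/32 = π(0.342⁴ − 0.145⁴)/32 = 1.300×10^-3 m⁴.
θ = T·L/(G·J) = 732500 × 8.72 / (37.7×10⁹ × 1.300×10^-3) = 0.1304 rad.

130 mrad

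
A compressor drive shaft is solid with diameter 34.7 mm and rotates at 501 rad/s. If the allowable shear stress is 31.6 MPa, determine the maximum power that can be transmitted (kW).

J = πd⁴/32 = π(0.0347)⁴/32 = 1.423×10^-7 m⁴.
T_max = τ_allow·J/r = 3.16×10^7 × 1.423×10^-7 / 0.0174 = 259.2 N·m.
ω = 501 rad/s, so P_max = T_max·ω = 1.299×10^5 W.

130 kW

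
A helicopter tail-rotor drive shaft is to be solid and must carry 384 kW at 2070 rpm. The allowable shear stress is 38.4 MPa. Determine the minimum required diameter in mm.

61.7 mm

ω = 2π·2070/60 = 216.8 rad/s, so T = P/ω = 384×10³ / 216.8 = 1771 N·m.
For a solid shaft τ_max = 16T/(πd³), so d = (16T/(π τ_allow))^(1/3) = (16·1771/(π·3.84×10^7))^(1/3) = 0.06171 m.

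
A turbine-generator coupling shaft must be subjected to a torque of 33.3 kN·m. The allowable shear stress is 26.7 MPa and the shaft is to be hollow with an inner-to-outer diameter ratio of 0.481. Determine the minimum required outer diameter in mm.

For a hollow shaft with d_i/d_o = 0.481: τ_max = 16T/(π d_o³ (1−k⁴)), so d_o = [16T/(π τ_allow (1−k⁴))]^(1/3) = [16·33300/(π·2.67×10^7·0.9465)]^(1/3) = 0.1886 m.

189 mm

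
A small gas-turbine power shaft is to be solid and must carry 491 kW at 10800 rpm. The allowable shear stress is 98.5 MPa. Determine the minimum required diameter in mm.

28.2 mm

ω = 2π·10800/60 = 1131 rad/s, so T = P/ω = 491×10³ / 1131 = 434.1 N·m.
For a solid shaft τ_max = 16T/(πd³), so d = (16T/(π τ_allow))^(1/3) = (16·434.1/(π·9.85×10^7))^(1/3) = 0.02821 m.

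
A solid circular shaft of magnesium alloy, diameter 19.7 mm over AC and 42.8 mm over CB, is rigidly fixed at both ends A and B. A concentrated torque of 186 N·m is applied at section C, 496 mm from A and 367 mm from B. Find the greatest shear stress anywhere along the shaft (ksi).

Compatibility: T_A·a/J_AC = T_B·b/J_CB with T_A + T_B = T₀.
J_AC = 1.48×10^-8 m⁴, J_CB = 3.29×10^-7 m⁴, so T_A = T₀·(J_AC/a)/((J_AC/a)+(J_CB/b)) = 5.979 N·m, T_B = 180.0 N·m.
τ in each portion: τ_AC = 3.98×10^6 Pa, τ_CB = 1.17×10^7 Pa; maximum is in CB.
τ_max = T_CB·r/J = 180.0·0.0214/3.29×10^-7 = 1.169×10^7 Pa.

1.70 ksi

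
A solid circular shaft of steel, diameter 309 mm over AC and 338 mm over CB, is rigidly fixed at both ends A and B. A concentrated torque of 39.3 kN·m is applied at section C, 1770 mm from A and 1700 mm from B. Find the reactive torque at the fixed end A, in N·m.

15800 N·m

Compatibility: T_A·a/J_AC = T_B·b/J_CB with T_A + T_B = T₀.
J_AC = 8.95×10^-4 m⁴, J_CB = 1.28×10^-3 m⁴, so T_A = T₀·(J_AC/a)/((J_AC/a)+(J_CB/b)) = 15780 N·m, T_B = 23520 N·m.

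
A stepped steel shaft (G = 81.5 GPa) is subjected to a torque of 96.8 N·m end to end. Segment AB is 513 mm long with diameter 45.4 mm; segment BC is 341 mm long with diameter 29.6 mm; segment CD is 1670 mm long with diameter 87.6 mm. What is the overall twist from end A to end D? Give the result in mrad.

J_AB = π(0.0454)⁴/32 = 4.17×10^-7 m⁴; J_BC = π(0.0296)⁴/32 = 7.54×10^-8 m⁴; J_CD = π(0.0876)⁴/32 = 5.78×10^-6 m⁴.
θ = (T/G)·Σ L_i/J_i = (96.80/81.5×10⁹)·(0.513/4.17×10^-7 + 0.341/7.54×10^-8 + 1.67/5.78×10^-6) = 7.178×10^-3 rad.

7.18 mrad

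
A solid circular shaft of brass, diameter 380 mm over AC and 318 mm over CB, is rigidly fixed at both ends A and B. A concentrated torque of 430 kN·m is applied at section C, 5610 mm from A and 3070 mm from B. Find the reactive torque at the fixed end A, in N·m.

Compatibility: T_A·a/J_AC = T_B·b/J_CB with T_A + T_B = T₀.
J_AC = 2.05×10^-3 m⁴, J_CB = 1.00×10^-3 m⁴, so T_A = T₀·(J_AC/a)/((J_AC/a)+(J_CB/b)) = 226800 N·m, T_B = 203200 N·m.

227000 N·m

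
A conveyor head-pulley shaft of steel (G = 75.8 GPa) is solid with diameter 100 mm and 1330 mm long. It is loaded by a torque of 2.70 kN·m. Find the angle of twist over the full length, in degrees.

0.276°

J = πd⁴/32 = π(0.100)⁴/32 = 9.817×10^-6 m⁴.
θ = T·L/(G·J) = 2700 × 1.33 / (75.8×10⁹ × 9.817×10^-6) = 4.826×10^-3 rad.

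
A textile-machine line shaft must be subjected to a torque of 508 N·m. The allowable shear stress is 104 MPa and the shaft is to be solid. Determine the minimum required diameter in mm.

29.2 mm

For a solid shaft τ_max = 16T/(πd³), so d = (16T/(π τ_allow))^(1/3) = (16·508.0/(π·1.04×10^8))^(1/3) = 0.02919 m.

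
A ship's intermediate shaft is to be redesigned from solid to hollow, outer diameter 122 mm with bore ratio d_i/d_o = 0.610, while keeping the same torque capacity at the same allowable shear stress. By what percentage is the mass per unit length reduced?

30.7 %

Equal τ_max and T ⇒ the solid shaft needs d_s³ = d_o³(1−k⁴), so d_s = 122·(1−0.610⁴)^(1/3) = 116.1 mm.
Area ratio A_h/A_s = d_o²(1−k²)/d_s² = (1−k²)/(1−k⁴)^(2/3) = 0.6935.
Mass saving = 1 − 0.6935 = 30.7 %.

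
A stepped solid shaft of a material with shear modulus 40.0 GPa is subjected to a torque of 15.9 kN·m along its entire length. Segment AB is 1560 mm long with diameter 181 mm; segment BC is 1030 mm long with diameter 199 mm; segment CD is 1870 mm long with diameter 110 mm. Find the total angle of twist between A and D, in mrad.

60.3 mrad

J_AB = π(0.181)⁴/32 = 1.05×10^-4 m⁴; J_BC = π(0.199)⁴/32 = 1.54×10^-4 m⁴; J_CD = π(0.110)⁴/32 = 1.44×10^-5 m⁴.
θ = (T/G)·Σ L_i/J_i = (15900/40.0×10⁹)·(1.56/1.05×10^-4 + 1.03/1.54×10^-4 + 1.87/1.44×10^-5) = 0.06026 rad.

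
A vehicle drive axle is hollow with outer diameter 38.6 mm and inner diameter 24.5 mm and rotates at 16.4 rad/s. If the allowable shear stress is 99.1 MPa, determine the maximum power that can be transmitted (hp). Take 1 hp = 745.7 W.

J = π(d_o⁴ − d_i⁴)/32 = π(0.0386⁴ − 0.0245⁴)/32 = 1.826×10^-7 m⁴.
T_max = τ_allow·J/r = 9.91×10^7 × 1.826×10^-7 / 0.0193 = 937.5 N·m.
ω = 16.4 rad/s, so P_max = T_max·ω = 1.537×10^4 W.

20.6 hp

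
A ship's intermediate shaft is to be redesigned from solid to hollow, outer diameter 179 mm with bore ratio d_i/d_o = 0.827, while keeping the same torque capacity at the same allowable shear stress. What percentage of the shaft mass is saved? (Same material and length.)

51.9 %

Equal τ_max and T ⇒ the solid shaft needs d_s³ = d_o³(1−k⁴), so d_s = 179·(1−0.827⁴)^(1/3) = 145.1 mm.
Area ratio A_h/A_s = d_o²(1−k²)/d_s² = (1−k²)/(1−k⁴)^(2/3) = 0.4813.
Mass saving = 1 − 0.4813 = 51.9 %.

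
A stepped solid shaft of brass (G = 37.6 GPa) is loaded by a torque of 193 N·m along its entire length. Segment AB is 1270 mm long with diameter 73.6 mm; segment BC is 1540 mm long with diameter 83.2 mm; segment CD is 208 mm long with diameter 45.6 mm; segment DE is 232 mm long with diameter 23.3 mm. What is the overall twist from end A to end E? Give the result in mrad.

47.6 mrad

J_AB = π(0.0736)⁴/32 = 2.88×10^-6 m⁴; J_BC = π(0.0832)⁴/32 = 4.70×10^-6 m⁴; J_CD = π(0.0456)⁴/32 = 4.24×10^-7 m⁴; J_DE = π(0.0233)⁴/32 = 2.89×10^-8 m⁴.
θ = (T/G)·Σ L_i/J_i = (193.0/37.6×10⁹)·(1.27/2.88×10^-6 + 1.54/4.70×10^-6 + 0.208/4.24×10^-7 + 0.232/2.89×10^-8) = 0.04761 rad.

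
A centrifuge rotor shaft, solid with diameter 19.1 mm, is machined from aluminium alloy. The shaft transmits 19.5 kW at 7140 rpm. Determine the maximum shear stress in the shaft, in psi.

ω = 2π·7140/60 = 747.7 rad/s, so T = P/ω = 19.5×10³ / 747.7 = 26.08 N·m.
J = πd⁴/32 = π(0.0191)⁴/32 = 1.307×10^-8 m⁴.
τ_max = T·r/J = 26.08 × 0.00955 / 1.307×10^-8 = 1.906×10^7 Pa.

2760 psi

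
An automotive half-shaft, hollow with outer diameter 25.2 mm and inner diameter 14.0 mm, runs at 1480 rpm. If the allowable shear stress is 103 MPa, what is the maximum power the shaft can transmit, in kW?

45.4 kW

J = π(d_o⁴ − d_i⁴)/32 = π(0.0252⁴ − 0.0140⁴)/32 = 3.582×10^-8 m⁴.
T_max = τ_allow·J/r = 1.03×10^8 × 3.582×10^-8 / 0.0126 = 292.8 N·m.
ω = 2π·1480/60 = 155.0 rad/s, so P_max = T_max·ω = 4.538×10^4 W.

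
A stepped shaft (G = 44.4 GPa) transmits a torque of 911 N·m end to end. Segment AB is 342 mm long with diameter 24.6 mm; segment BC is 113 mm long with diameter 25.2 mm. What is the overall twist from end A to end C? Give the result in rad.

J_AB = π(0.0246)⁴/32 = 3.60×10^-8 m⁴; J_BC = π(0.0252)⁴/32 = 3.96×10^-8 m⁴.
θ = (T/G)·Σ L_i/J_i = (911.0/44.4×10⁹)·(0.342/3.60×10^-8 + 0.113/3.96×10^-8) = 0.2537 rad.

0.254 rad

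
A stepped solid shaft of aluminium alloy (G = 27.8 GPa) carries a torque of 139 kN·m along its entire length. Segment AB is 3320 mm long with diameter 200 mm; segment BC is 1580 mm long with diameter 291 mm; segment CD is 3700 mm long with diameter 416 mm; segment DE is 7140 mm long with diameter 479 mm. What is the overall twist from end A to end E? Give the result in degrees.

J_AB = π(0.200)⁴/32 = 1.57×10^-4 m⁴; J_BC = π(0.291)⁴/32 = 7.04×10^-4 m⁴; J_CD = π(0.416)⁴/32 = 2.94×10^-3 m⁴; J_DE = π(0.479)⁴/32 = 5.17×10^-3 m⁴.
θ = (T/G)·Σ L_i/J_i = (139000/27.8×10⁹)·(3.32/1.57×10^-4 + 1.58/7.04×10^-4 + 3.70/2.94×10^-3 + 7.14/5.17×10^-3) = 0.1301 rad.

7.45°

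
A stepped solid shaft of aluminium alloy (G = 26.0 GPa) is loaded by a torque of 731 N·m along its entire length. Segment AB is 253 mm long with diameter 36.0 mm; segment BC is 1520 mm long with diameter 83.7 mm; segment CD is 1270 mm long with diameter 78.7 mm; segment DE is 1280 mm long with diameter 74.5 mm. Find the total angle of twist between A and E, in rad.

0.0734 rad

J_AB = π(0.0360)⁴/32 = 1.65×10^-7 m⁴; J_BC = π(0.0837)⁴/32 = 4.82×10^-6 m⁴; J_CD = π(0.0787)⁴/32 = 3.77×10^-6 m⁴; J_DE = π(0.0745)⁴/32 = 3.02×10^-6 m⁴.
θ = (T/G)·Σ L_i/J_i = (731.0/26.0×10⁹)·(0.253/1.65×10^-7 + 1.52/4.82×10^-6 + 1.27/3.77×10^-6 + 1.28/3.02×10^-6) = 0.07339 rad.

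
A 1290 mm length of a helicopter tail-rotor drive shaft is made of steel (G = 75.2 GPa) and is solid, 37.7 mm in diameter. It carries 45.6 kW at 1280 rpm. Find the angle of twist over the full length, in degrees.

ω = 2π·1280/60 = 134.0 rad/s, so T = P/ω = 45.6×10³ / 134.0 = 340.2 N·m.
J = πd⁴/32 = π(0.0377)⁴/32 = 1.983×10^-7 m⁴.
θ = T·L/(G·J) = 340.2 × 1.29 / (75.2×10⁹ × 1.983×10^-7) = 0.02943 rad.

1.69°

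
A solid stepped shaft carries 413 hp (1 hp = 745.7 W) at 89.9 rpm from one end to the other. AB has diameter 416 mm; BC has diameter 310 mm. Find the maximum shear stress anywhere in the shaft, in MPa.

5.59 MPa

ω = 2π·89.9/60 = 9.414 rad/s, so T = P/ω = 413×745.7 / 9.414 = 32710 N·m.
Under the same torque, τ_max = 16T/(πd³) is largest where d is smallest — segment BC (d = 310 mm).
τ_max = 16·32710/(π·(0.310)³) = 5.593×10^6 Pa.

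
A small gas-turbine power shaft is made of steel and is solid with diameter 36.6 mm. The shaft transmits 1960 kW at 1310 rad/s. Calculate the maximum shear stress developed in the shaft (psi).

ω = 1310 rad/s, so T = P/ω = 1960×10³ / 1310 = 1496 N·m.
J = πd⁴/32 = π(0.0366)⁴/32 = 1.762×10^-7 m⁴.
τ_max = T·r/J = 1496 × 0.0183 / 1.762×10^-7 = 1.554×10^8 Pa.

22500 psi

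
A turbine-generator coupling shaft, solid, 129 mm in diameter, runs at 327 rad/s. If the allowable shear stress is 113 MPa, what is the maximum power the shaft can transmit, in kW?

15600 kW

J = πd⁴/32 = π(0.129)⁴/32 = 2.719×10^-5 m⁴.
T_max = τ_allow·J/r = 1.13×10^8 × 2.719×10^-5 / 0.0645 = 47630 N·m.
ω = 327 rad/s, so P_max = T_max·ω = 1.557×10^7 W.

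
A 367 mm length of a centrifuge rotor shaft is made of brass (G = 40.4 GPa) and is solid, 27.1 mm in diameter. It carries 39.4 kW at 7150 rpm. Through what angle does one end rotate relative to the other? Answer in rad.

0.00903 rad

ω = 2π·7150/60 = 748.7 rad/s, so T = P/ω = 39.4×10³ / 748.7 = 52.62 N·m.
J = πd⁴/32 = π(0.0271)⁴/32 = 5.295×10^-8 m⁴.
θ = T·L/(G·J) = 52.62 × 0.367 / (40.4×10⁹ × 5.295×10^-8) = 9.028×10^-3 rad.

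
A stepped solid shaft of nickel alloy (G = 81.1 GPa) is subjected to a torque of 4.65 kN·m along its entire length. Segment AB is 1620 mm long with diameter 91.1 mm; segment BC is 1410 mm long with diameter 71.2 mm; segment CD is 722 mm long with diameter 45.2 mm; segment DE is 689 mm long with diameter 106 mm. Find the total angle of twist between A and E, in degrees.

J_AB = π(0.0911)⁴/32 = 6.76×10^-6 m⁴; J_BC = π(0.0712)⁴/32 = 2.52×10^-6 m⁴; J_CD = π(0.0452)⁴/32 = 4.10×10^-7 m⁴; J_DE = π(0.106)⁴/32 = 1.24×10^-5 m⁴.
θ = (T/G)·Σ L_i/J_i = (4650/81.1×10⁹)·(1.62/6.76×10^-6 + 1.41/2.52×10^-6 + 0.722/4.10×10^-7 + 0.689/1.24×10^-5) = 0.1500 rad.

8.59°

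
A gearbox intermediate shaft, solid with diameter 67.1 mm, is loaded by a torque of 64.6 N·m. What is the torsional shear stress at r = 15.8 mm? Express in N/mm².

0.513 N/mm²

J = πd⁴/32 = π(0.0671)⁴/32 = 1.990×10^-6 m⁴.
Shear stress varies linearly with radius: τ = T·r/J = 64.60 × 0.0158 / 1.990×10^-6 = 5.129×10^5 Pa.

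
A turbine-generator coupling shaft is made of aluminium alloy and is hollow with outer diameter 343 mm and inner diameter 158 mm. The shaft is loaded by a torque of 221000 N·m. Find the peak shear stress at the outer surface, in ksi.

4.24 ksi

J = π(d_o⁴ − d_i⁴)/32 = π(0.343⁴ − 0.158⁴)/32 = 1.298×10^-3 m⁴.
τ_max = T·r/J = 221000 × 0.172 / 1.298×10^-3 = 2.921×10^7 Pa.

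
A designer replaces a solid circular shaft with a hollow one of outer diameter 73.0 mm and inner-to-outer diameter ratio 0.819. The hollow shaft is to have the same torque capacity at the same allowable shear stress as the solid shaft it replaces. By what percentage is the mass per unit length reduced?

51.0 %

Equal τ_max and T ⇒ the solid shaft needs d_s³ = d_o³(1−k⁴), so d_s = 73.0·(1−0.819⁴)^(1/3) = 59.81 mm.
Area ratio A_h/A_s = d_o²(1−k²)/d_s² = (1−k²)/(1−k⁴)^(2/3) = 0.4904.
Mass saving = 1 − 0.4904 = 51.0 %.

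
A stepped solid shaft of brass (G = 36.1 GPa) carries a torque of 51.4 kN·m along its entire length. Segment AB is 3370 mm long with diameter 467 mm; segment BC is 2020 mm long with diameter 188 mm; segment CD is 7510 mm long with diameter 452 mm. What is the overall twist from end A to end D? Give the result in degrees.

J_AB = π(0.467)⁴/32 = 4.67×10^-3 m⁴; J_BC = π(0.188)⁴/32 = 1.23×10^-4 m⁴; J_CD = π(0.452)⁴/32 = 4.10×10^-3 m⁴.
θ = (T/G)·Σ L_i/J_i = (51400/36.1×10⁹)·(3.37/4.67×10^-3 + 2.02/1.23×10^-4 + 7.51/4.10×10^-3) = 0.02709 rad.

1.55°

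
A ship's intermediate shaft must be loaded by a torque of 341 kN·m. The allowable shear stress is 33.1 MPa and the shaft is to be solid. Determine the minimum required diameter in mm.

374 mm

For a solid shaft τ_max = 16T/(πd³), so d = (16T/(π τ_allow))^(1/3) = (16·341000/(π·3.31×10^7))^(1/3) = 0.3744 m.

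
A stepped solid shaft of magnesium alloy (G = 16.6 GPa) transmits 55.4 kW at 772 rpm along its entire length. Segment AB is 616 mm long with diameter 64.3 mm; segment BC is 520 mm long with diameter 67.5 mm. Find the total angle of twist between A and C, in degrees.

1.47°

ω = 2π·772/60 = 80.84 rad/s, so T = P/ω = 55.4×10³ / 80.84 = 685.3 N·m.
J_AB = π(0.0643)⁴/32 = 1.68×10^-6 m⁴; J_BC = π(0.0675)⁴/32 = 2.04×10^-6 m⁴.
θ = (T/G)·Σ L_i/J_i = (685.3/16.6×10⁹)·(0.616/1.68×10^-6 + 0.520/2.04×10^-6) = 0.02569 rad.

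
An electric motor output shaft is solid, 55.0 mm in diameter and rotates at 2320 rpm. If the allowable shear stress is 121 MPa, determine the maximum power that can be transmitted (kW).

J = πd⁴/32 = π(0.0550)⁴/32 = 8.984×10^-7 m⁴.
T_max = τ_allow·J/r = 1.21×10^8 × 8.984×10^-7 / 0.0275 = 3953 N·m.
ω = 2π·2320/60 = 242.9 rad/s, so P_max = T_max·ω = 9.603×10^5 W.

960 kW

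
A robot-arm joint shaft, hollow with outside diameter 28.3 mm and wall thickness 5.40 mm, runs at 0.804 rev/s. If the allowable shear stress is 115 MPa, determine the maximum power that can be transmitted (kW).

2.21 kW

J = π(d_o⁴ − d_i⁴)/32 = π(0.0283⁴ − 0.0175⁴)/32 = 5.376×10^-8 m⁴.
T_max = τ_allow·J/r = 1.15×10^8 × 5.376×10^-8 / 0.0142 = 437.0 N·m.
ω = 2π·0.804 = 5.052 rad/s, so P_max = T_max·ω = 2207 W.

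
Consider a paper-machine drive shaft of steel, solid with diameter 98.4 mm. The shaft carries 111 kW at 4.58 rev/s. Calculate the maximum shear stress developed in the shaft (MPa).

ω = 2π·4.58 = 28.78 rad/s, so T = P/ω = 111×10³ / 28.78 = 3857 N·m.
J = πd⁴/32 = π(0.0984)⁴/32 = 9.204×10^-6 m⁴.
τ_max = T·r/J = 3857 × 0.0492 / 9.204×10^-6 = 2.062×10^7 Pa.

20.6 MPa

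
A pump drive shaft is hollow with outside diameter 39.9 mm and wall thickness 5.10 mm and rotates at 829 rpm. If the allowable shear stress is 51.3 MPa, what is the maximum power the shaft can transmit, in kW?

J = π(d_o⁴ − d_i⁴)/32 = π(0.0399⁴ − 0.0297⁴)/32 = 1.724×10^-7 m⁴.
T_max = τ_allow·J/r = 5.13×10^7 × 1.724×10^-7 / 0.0199 = 443.4 N·m.
ω = 2π·829/60 = 86.81 rad/s, so P_max = T_max·ω = 3.849×10^4 W.

38.5 kW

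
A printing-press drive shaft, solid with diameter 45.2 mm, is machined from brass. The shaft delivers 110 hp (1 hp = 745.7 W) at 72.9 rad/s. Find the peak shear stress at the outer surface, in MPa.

62.1 MPa

ω = 72.9 rad/s, so T = P/ω = 110×745.7 / 72.90 = 1125 N·m.
J = πd⁴/32 = π(0.0452)⁴/32 = 4.098×10^-7 m⁴.
τ_max = T·r/J = 1125 × 0.0226 / 4.098×10^-7 = 6.206×10^7 Pa.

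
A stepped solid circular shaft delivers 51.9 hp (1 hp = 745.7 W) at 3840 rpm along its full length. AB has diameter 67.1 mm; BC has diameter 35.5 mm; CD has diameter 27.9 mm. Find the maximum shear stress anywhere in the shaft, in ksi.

ω = 2π·3840/60 = 402.1 rad/s, so T = P/ω = 51.9×745.7 / 402.1 = 96.24 N·m.
Under the same torque, τ_max = 16T/(πd³) is largest where d is smallest — segment CD (d = 27.9 mm).
τ_max = 16·96.24/(π·(0.0279)³) = 2.257×10^7 Pa.

3.27 ksi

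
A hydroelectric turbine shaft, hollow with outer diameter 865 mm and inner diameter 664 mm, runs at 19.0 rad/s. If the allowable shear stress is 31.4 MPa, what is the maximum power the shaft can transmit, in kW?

49500 kW

J = π(d_o⁴ − d_i⁴)/32 = π(0.865⁴ − 0.664⁴)/32 = 0.03588 m⁴.
T_max = τ_allow·J/r = 3.14×10^7 × 0.03588 / 0.432 = 2.605e6 N·m.
ω = 19.0 rad/s, so P_max = T_max·ω = 4.949×10^7 W.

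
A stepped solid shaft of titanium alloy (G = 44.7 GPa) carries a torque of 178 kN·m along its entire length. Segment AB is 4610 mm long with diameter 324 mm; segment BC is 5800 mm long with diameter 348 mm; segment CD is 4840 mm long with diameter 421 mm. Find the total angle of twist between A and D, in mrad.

J_AB = π(0.324)⁴/32 = 1.08×10^-3 m⁴; J_BC = π(0.348)⁴/32 = 1.44×10^-3 m⁴; J_CD = π(0.421)⁴/32 = 3.08×10^-3 m⁴.
θ = (T/G)·Σ L_i/J_i = (178000/44.7×10⁹)·(4.61/1.08×10^-3 + 5.80/1.44×10^-3 + 4.84/3.08×10^-3) = 0.03926 rad.

39.3 mrad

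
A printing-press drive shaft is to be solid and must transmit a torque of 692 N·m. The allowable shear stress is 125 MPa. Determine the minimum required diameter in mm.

30.4 mm

For a solid shaft τ_max = 16T/(πd³), so d = (16T/(π τ_allow))^(1/3) = (16·692.0/(π·1.25×10^8))^(1/3) = 0.03044 m.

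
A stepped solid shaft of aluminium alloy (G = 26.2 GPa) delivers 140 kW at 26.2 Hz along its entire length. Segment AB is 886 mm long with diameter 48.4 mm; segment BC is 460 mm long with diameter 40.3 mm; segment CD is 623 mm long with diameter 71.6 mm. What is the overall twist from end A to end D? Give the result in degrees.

ω = 2π·26.2 = 164.6 rad/s, so T = P/ω = 140×10³ / 164.6 = 850.4 N·m.
J_AB = π(0.0484)⁴/32 = 5.39×10^-7 m⁴; J_BC = π(0.0403)⁴/32 = 2.59×10^-7 m⁴; J_CD = π(0.0716)⁴/32 = 2.58×10^-6 m⁴.
θ = (T/G)·Σ L_i/J_i = (850.4/26.2×10⁹)·(0.886/5.39×10^-7 + 0.460/2.59×10^-7 + 0.623/2.58×10^-6) = 0.1189 rad.

6.81°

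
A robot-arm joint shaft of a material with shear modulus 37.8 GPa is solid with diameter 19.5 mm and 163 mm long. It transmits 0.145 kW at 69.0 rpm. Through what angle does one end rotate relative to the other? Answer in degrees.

0.349°

ω = 2π·69.0/60 = 7.226 rad/s, so T = P/ω = 0.145×10³ / 7.226 = 20.07 N·m.
J = πd⁴/32 = π(0.0195)⁴/32 = 1.420×10^-8 m⁴.
θ = T·L/(G·J) = 20.07 × 0.163 / (37.8×10⁹ × 1.420×10^-8) = 6.096×10^-3 rad.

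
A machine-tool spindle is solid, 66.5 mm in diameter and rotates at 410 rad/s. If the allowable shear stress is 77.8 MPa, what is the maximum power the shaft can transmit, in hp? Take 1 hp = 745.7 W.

J = πd⁴/32 = π(0.0665)⁴/32 = 1.920×10^-6 m⁴.
T_max = τ_allow·J/r = 7.78×10^7 × 1.920×10^-6 / 0.0333 = 4492 N·m.
ω = 410 rad/s, so P_max = T_max·ω = 1.842×10^6 W.

2470 hp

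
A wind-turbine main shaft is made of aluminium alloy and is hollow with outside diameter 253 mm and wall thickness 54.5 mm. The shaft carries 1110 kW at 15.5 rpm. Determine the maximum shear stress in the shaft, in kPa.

ω = 2π·15.5/60 = 1.623 rad/s, so T = P/ω = 1110×10³ / 1.623 = 683900 N·m.
J = π(d_o⁴ − d_i⁴)/32 = π(0.253⁴ − 0.144⁴)/32 = 3.600×10^-4 m⁴.
τ_max = T·r/J = 683900 × 0.127 / 3.600×10^-4 = 2.403×10^8 Pa.

240000 kPa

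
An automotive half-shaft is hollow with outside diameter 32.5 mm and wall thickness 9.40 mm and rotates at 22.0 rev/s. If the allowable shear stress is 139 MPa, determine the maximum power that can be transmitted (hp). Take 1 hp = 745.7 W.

J = π(d_o⁴ − d_i⁴)/32 = π(0.0325⁴ − 0.0137⁴)/32 = 1.061×10^-7 m⁴.
T_max = τ_allow·J/r = 1.39×10^8 × 1.061×10^-7 / 0.0163 = 907.3 N·m.
ω = 2π·22.0 = 138.2 rad/s, so P_max = T_max·ω = 1.254×10^5 W.

168 hp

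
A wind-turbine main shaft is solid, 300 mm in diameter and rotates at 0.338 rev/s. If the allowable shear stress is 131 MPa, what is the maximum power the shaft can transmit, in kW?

J = πd⁴/32 = π(0.300)⁴/32 = 7.952×10^-4 m⁴.
T_max = τ_allow·J/r = 1.31×10^8 × 7.952×10^-4 / 0.150 = 694500 N·m.
ω = 2π·0.338 = 2.124 rad/s, so P_max = T_max·ω = 1.475×10^6 W.

1470 kW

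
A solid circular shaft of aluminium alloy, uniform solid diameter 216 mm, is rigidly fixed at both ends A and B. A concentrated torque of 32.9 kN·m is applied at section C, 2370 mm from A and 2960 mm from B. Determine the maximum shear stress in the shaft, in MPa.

9.23 MPa

With uniform GJ and both ends fixed, compatibility θ_AC = θ_CB gives T_A·a = T_B·b, together with T_A + T_B = T₀.
T_A = T₀·b/(a+b) = 32900·2960/5330 = 18270 N·m; T_B = 14630 N·m.
τ in each portion: τ_AC = 9.23×10^6 Pa, τ_CB = 7.39×10^6 Pa; maximum is in AC.
τ_max = T_AC·r/J = 18270·0.108/2.14×10^-4 = 9.234×10^6 Pa.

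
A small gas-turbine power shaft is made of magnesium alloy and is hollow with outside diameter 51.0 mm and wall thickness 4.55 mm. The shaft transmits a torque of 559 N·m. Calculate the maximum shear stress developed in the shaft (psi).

5720 psi

J = π(d_o⁴ − d_i⁴)/32 = π(0.0510⁴ − 0.0419⁴)/32 = 3.616×10^-7 m⁴.
τ_max = T·r/J = 559.0 × 0.0255 / 3.616×10^-7 = 3.942×10^7 Pa.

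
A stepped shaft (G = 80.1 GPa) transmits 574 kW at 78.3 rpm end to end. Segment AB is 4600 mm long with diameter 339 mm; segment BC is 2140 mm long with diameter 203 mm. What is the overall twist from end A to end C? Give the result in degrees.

0.820°

ω = 2π·78.3/60 = 8.200 rad/s, so T = P/ω = 574×10³ / 8.200 = 70000 N·m.
J_AB = π(0.339)⁴/32 = 1.30×10^-3 m⁴; J_BC = π(0.203)⁴/32 = 1.67×10^-4 m⁴.
θ = (T/G)·Σ L_i/J_i = (70000/80.1×10⁹)·(4.60/1.30×10^-3 + 2.14/1.67×10^-4) = 0.01432 rad.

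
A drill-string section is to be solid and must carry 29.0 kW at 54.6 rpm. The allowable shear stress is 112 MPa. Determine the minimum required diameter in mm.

ω = 2π·54.6/60 = 5.718 rad/s, so T = P/ω = 29.0×10³ / 5.718 = 5072 N·m.
For a solid shaft τ_max = 16T/(πd³), so d = (16T/(π τ_allow))^(1/3) = (16·5072/(π·1.12×10^8))^(1/3) = 0.06133 m.

61.3 mm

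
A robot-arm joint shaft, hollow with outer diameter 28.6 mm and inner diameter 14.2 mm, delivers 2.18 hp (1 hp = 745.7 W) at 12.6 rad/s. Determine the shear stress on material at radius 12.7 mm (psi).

3850 psi

ω = 12.6 rad/s, so T = P/ω = 2.18×745.7 / 12.60 = 129.0 N·m.
J = π(d_o⁴ − d_i⁴)/32 = π(0.0286⁴ − 0.0142⁴)/32 = 6.169×10^-8 m⁴.
Shear stress varies linearly with radius: τ = T·r/J = 129.0 × 0.0127 / 6.169×10^-8 = 2.656×10^7 Pa.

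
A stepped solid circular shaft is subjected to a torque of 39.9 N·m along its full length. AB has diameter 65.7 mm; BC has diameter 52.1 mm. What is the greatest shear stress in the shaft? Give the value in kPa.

Under the same torque, τ_max = 16T/(πd³) is largest where d is smallest — segment BC (d = 52.1 mm).
τ_max = 16·39.90/(π·(0.0521)³) = 1.437×10^6 Pa.

1440 kPa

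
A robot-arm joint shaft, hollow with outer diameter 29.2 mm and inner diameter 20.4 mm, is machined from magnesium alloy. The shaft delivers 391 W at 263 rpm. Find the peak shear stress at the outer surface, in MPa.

3.81 MPa

ω = 2π·263/60 = 27.54 rad/s, so T = P/ω = 391 / 27.54 = 14.20 N·m.
J = π(d_o⁴ − d_i⁴)/32 = π(0.0292⁴ − 0.0204⁴)/32 = 5.437×10^-8 m⁴.
τ_max = T·r/J = 14.20 × 0.0146 / 5.437×10^-8 = 3.812×10^6 Pa.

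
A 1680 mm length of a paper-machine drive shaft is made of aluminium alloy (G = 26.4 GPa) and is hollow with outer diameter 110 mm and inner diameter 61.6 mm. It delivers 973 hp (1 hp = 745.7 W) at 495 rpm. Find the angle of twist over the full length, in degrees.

3.94°

ω = 2π·495/60 = 51.84 rad/s, so T = P/ω = 973×745.7 / 51.84 = 14000 N·m.
J = π(d_o⁴ − d_i⁴)/32 = π(0.110⁴ − 0.0616⁴)/32 = 1.296×10^-5 m⁴.
θ = T·L/(G·J) = 14000 × 1.68 / (26.4×10⁹ × 1.296×10^-5) = 0.06873 rad.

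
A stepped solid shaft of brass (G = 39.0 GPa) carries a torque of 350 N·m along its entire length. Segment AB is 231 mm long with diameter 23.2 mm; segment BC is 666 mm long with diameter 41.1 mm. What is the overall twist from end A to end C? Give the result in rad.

0.0942 rad

J_AB = π(0.0232)⁴/32 = 2.84×10^-8 m⁴; J_BC = π(0.0411)⁴/32 = 2.80×10^-7 m⁴.
θ = (T/G)·Σ L_i/J_i = (350.0/39.0×10⁹)·(0.231/2.84×10^-8 + 0.666/2.80×10^-7) = 0.09423 rad.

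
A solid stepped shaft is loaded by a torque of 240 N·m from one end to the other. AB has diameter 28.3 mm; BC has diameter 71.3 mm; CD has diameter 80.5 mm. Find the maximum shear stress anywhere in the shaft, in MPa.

Under the same torque, τ_max = 16T/(πd³) is largest where d is smallest — segment AB (d = 28.3 mm).
τ_max = 16·240.0/(π·(0.0283)³) = 5.393×10^7 Pa.

53.9 MPa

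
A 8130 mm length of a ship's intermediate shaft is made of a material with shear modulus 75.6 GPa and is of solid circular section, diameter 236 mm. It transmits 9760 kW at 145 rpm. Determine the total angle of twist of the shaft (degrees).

13.0°

ω = 2π·145/60 = 15.18 rad/s, so T = P/ω = 9760×10³ / 15.18 = 642800 N·m.
J = πd⁴/32 = π(0.236)⁴/32 = 3.045×10^-4 m⁴.
θ = T·L/(G·J) = 642800 × 8.13 / (75.6×10⁹ × 3.045×10^-4) = 0.2270 rad.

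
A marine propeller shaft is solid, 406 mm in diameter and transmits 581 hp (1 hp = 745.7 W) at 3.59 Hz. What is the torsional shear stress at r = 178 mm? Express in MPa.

1.28 MPa

ω = 2π·3.59 = 22.56 rad/s, so T = P/ω = 581×745.7 / 22.56 = 19210 N·m.
J = πd⁴/32 = π(0.406)⁴/32 = 2.667×10^-3 m⁴.
Shear stress varies linearly with radius: τ = T·r/J = 19210 × 0.178 / 2.667×10^-3 = 1.282×10^6 Pa.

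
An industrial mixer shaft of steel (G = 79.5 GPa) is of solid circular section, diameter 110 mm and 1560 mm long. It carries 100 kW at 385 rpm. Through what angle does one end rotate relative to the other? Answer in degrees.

ω = 2π·385/60 = 40.32 rad/s, so T = P/ω = 100×10³ / 40.32 = 2480 N·m.
J = πd⁴/32 = π(0.110)⁴/32 = 1.437×10^-5 m⁴.
θ = T·L/(G·J) = 2480 × 1.56 / (79.5×10⁹ × 1.437×10^-5) = 3.386×10^-3 rad.

0.194°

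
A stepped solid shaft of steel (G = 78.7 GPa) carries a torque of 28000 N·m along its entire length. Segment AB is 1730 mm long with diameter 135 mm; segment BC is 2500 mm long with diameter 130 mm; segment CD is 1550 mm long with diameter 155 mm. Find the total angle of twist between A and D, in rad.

0.0603 rad

J_AB = π(0.135)⁴/32 = 3.26×10^-5 m⁴; J_BC = π(0.130)⁴/32 = 2.80×10^-5 m⁴; J_CD = π(0.155)⁴/32 = 5.67×10^-5 m⁴.
θ = (T/G)·Σ L_i/J_i = (28000/78.7×10⁹)·(1.73/3.26×10^-5 + 2.50/2.80×10^-5 + 1.55/5.67×10^-5) = 0.06033 rad.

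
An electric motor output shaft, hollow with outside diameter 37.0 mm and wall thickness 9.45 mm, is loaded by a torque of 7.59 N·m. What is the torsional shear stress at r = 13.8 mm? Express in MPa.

0.604 MPa

J = π(d_o⁴ − d_i⁴)/32 = π(0.0370⁴ − 0.0181⁴)/32 = 1.735×10^-7 m⁴.
Shear stress varies linearly with radius: τ = T·r/J = 7.590 × 0.0138 / 1.735×10^-7 = 6.038×10^5 Pa.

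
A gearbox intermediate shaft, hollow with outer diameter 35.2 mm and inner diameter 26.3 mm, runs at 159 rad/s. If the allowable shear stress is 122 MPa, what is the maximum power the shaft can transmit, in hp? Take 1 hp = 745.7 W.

153 hp

J = π(d_o⁴ − d_i⁴)/32 = π(0.0352⁴ − 0.0263⁴)/32 = 1.037×10^-7 m⁴.
T_max = τ_allow·J/r = 1.22×10^8 × 1.037×10^-7 / 0.0176 = 719.2 N·m.
ω = 159 rad/s, so P_max = T_max·ω = 1.143×10^5 W.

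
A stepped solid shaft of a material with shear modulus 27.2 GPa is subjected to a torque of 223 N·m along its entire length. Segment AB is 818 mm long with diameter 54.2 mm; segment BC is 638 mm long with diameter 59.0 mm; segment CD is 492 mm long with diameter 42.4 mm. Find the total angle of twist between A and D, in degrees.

1.43°

J_AB = π(0.0542)⁴/32 = 8.47×10^-7 m⁴; J_BC = π(0.0590)⁴/32 = 1.19×10^-6 m⁴; J_CD = π(0.0424)⁴/32 = 3.17×10^-7 m⁴.
θ = (T/G)·Σ L_i/J_i = (223.0/27.2×10⁹)·(0.818/8.47×10^-7 + 0.638/1.19×10^-6 + 0.492/3.17×10^-7) = 0.02503 rad.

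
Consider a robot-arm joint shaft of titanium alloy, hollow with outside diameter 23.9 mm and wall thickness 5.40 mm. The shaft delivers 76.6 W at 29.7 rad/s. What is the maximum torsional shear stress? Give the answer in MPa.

1.06 MPa

ω = 29.7 rad/s, so T = P/ω = 76.6 / 29.70 = 2.579 N·m.
J = π(d_o⁴ − d_i⁴)/32 = π(0.0239⁴ − 0.0131⁴)/32 = 2.914×10^-8 m⁴.
τ_max = T·r/J = 2.579 × 0.0119 / 2.914×10^-8 = 1.058×10^6 Pa.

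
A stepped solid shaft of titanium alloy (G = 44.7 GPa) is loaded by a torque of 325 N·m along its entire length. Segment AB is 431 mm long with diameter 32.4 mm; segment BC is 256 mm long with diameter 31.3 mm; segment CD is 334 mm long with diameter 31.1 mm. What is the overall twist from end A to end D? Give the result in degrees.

4.31°

J_AB = π(0.0324)⁴/32 = 1.08×10^-7 m⁴; J_BC = π(0.0313)⁴/32 = 9.42×10^-8 m⁴; J_CD = π(0.0311)⁴/32 = 9.18×10^-8 m⁴.
θ = (T/G)·Σ L_i/J_i = (325.0/44.7×10⁹)·(0.431/1.08×10^-7 + 0.256/9.42×10^-8 + 0.334/9.18×10^-8) = 0.07516 rad.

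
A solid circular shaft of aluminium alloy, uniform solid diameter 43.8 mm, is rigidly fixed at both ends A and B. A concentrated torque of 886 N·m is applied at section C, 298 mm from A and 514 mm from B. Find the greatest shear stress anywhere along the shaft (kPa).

34000 kPa

With uniform GJ and both ends fixed, compatibility θ_AC = θ_CB gives T_A·a = T_B·b, together with T_A + T_B = T₀.
T_A = T₀·b/(a+b) = 886.0·514/812.0 = 560.8 N·m; T_B = 325.2 N·m.
τ in each portion: τ_AC = 3.40×10^7 Pa, τ_CB = 1.97×10^7 Pa; maximum is in AC.
τ_max = T_AC·r/J = 560.8·0.0219/3.61×10^-7 = 3.399×10^7 Pa.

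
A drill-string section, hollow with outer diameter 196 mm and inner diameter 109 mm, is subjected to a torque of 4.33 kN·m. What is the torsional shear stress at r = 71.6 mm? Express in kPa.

2370 kPa

J = π(d_o⁴ − d_i⁴)/32 = π(0.196⁴ − 0.109⁴)/32 = 1.310×10^-4 m⁴.
Shear stress varies linearly with radius: τ = T·r/J = 4330 × 0.0716 / 1.310×10^-4 = 2.366×10^6 Pa.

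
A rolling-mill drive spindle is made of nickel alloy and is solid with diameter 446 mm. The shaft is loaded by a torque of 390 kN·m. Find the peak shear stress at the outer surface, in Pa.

J = πd⁴/32 = π(0.446)⁴/32 = 3.885×10^-3 m⁴.
τ_max = T·r/J = 390000 × 0.223 / 3.885×10^-3 = 2.239×10^7 Pa.

2.24e7 Pa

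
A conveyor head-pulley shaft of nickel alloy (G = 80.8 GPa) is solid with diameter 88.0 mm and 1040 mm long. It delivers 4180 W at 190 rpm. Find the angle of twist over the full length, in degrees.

0.0263°

ω = 2π·190/60 = 19.90 rad/s, so T = P/ω = 4180 / 19.90 = 210.1 N·m.
J = πd⁴/32 = π(0.0880)⁴/32 = 5.887×10^-6 m⁴.
θ = T·L/(G·J) = 210.1 × 1.04 / (80.8×10⁹ × 5.887×10^-6) = 4.593×10^-4 rad.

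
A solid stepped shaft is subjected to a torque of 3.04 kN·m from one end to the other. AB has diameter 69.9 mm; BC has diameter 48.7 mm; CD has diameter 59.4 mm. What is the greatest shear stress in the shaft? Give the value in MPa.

Under the same torque, τ_max = 16T/(πd³) is largest where d is smallest — segment BC (d = 48.7 mm).
τ_max = 16·3040/(π·(0.0487)³) = 1.340×10^8 Pa.

134 MPa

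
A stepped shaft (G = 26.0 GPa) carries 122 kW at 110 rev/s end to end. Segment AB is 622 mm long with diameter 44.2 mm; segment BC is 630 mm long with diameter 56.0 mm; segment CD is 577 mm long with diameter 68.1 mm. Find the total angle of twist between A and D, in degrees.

1.01°

ω = 2π·110 = 691.2 rad/s, so T = P/ω = 122×10³ / 691.2 = 176.5 N·m.
J_AB = π(0.0442)⁴/32 = 3.75×10^-7 m⁴; J_BC = π(0.0560)⁴/32 = 9.65×10^-7 m⁴; J_CD = π(0.0681)⁴/32 = 2.11×10^-6 m⁴.
θ = (T/G)·Σ L_i/J_i = (176.5/26.0×10⁹)·(0.622/3.75×10^-7 + 0.630/9.65×10^-7 + 0.577/2.11×10^-6) = 0.01756 rad.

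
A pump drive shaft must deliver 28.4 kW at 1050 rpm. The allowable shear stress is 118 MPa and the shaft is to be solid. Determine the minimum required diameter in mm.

22.3 mm

ω = 2π·1050/60 = 110.0 rad/s, so T = P/ω = 28.4×10³ / 110.0 = 258.3 N·m.
For a solid shaft τ_max = 16T/(πd³), so d = (16T/(π τ_allow))^(1/3) = (16·258.3/(π·1.18×10^8))^(1/3) = 0.02234 m.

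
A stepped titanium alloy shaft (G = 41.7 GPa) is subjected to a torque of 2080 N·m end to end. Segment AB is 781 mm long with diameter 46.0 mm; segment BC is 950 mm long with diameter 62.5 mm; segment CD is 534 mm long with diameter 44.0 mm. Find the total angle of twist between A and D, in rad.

0.193 rad

J_AB = π(0.0460)⁴/32 = 4.40×10^-7 m⁴; J_BC = π(0.0625)⁴/32 = 1.50×10^-6 m⁴; J_CD = π(0.0440)⁴/32 = 3.68×10^-7 m⁴.
θ = (T/G)·Σ L_i/J_i = (2080/41.7×10⁹)·(0.781/4.40×10^-7 + 0.950/1.50×10^-6 + 0.534/3.68×10^-7) = 0.1926 rad.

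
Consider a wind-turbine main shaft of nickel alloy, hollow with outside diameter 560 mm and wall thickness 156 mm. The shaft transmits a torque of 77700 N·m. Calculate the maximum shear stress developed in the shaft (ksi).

0.340 ksi

J = π(d_o⁴ − d_i⁴)/32 = π(0.560⁴ − 0.248⁴)/32 = 9.284×10^-3 m⁴.
τ_max = T·r/J = 77700 × 0.280 / 9.284×10^-3 = 2.343×10^6 Pa.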